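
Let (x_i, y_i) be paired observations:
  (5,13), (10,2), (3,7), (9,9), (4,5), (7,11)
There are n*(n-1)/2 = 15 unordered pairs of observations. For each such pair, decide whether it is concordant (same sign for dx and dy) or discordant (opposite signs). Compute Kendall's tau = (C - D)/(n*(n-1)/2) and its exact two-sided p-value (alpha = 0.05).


Step 1: Enumerate the 15 unordered pairs (i,j) with i<j and classify each by sign(x_j-x_i) * sign(y_j-y_i).
  (1,2):dx=+5,dy=-11->D; (1,3):dx=-2,dy=-6->C; (1,4):dx=+4,dy=-4->D; (1,5):dx=-1,dy=-8->C
  (1,6):dx=+2,dy=-2->D; (2,3):dx=-7,dy=+5->D; (2,4):dx=-1,dy=+7->D; (2,5):dx=-6,dy=+3->D
  (2,6):dx=-3,dy=+9->D; (3,4):dx=+6,dy=+2->C; (3,5):dx=+1,dy=-2->D; (3,6):dx=+4,dy=+4->C
  (4,5):dx=-5,dy=-4->C; (4,6):dx=-2,dy=+2->D; (5,6):dx=+3,dy=+6->C
Step 2: C = 6, D = 9, total pairs = 15.
Step 3: tau = (C - D)/(n(n-1)/2) = (6 - 9)/15 = -0.200000.
Step 4: Exact two-sided p-value (enumerate n! = 720 permutations of y under H0): p = 0.719444.
Step 5: alpha = 0.05. fail to reject H0.

tau_b = -0.2000 (C=6, D=9), p = 0.719444, fail to reject H0.


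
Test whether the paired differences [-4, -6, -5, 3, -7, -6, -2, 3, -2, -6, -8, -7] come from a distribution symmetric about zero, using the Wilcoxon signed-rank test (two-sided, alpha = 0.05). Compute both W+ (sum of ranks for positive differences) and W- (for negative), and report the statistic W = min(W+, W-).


Step 1: Drop any zero differences (none here) and take |d_i|.
|d| = [4, 6, 5, 3, 7, 6, 2, 3, 2, 6, 8, 7]
Step 2: Midrank |d_i| (ties get averaged ranks).
ranks: |4|->5, |6|->8, |5|->6, |3|->3.5, |7|->10.5, |6|->8, |2|->1.5, |3|->3.5, |2|->1.5, |6|->8, |8|->12, |7|->10.5
Step 3: Attach original signs; sum ranks with positive sign and with negative sign.
W+ = 3.5 + 3.5 = 7
W- = 5 + 8 + 6 + 10.5 + 8 + 1.5 + 1.5 + 8 + 12 + 10.5 = 71
(Check: W+ + W- = 78 should equal n(n+1)/2 = 78.)
Step 4: Test statistic W = min(W+, W-) = 7.
Step 5: Ties in |d|, so use the tie-corrected normal approximation.
        E[W] = n(n+1)/4 = 12*13/4 = 39.
        Tie groups: |d|=2 (t=2), |d|=3 (t=2), |d|=6 (t=3), |d|=7 (t=2); sum(t^3 - t) = 42.
        Var[W] = n(n+1)(2n+1)/24 - sum(t^3-t)/48 = 3900/24 - 42/48 = 161.625.
        z = (W - E[W]) / sqrt(Var[W]) = (7 - 39) / 12.7132 = -2.5171.
        Two-sided p = 2*Phi(z) = 0.011833.
Step 6: alpha = 0.05. reject H0.

W+ = 7, W- = 71, W = min = 7, p = 0.011833, reject H0.


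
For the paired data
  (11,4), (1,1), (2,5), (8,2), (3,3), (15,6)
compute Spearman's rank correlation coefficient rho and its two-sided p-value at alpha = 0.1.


Step 1: Rank x and y separately (midranks; no ties here).
rank(x): 11->5, 1->1, 2->2, 8->4, 3->3, 15->6
rank(y): 4->4, 1->1, 5->5, 2->2, 3->3, 6->6
Step 2: d_i = R_x(i) - R_y(i); compute d_i^2.
  (5-4)^2=1, (1-1)^2=0, (2-5)^2=9, (4-2)^2=4, (3-3)^2=0, (6-6)^2=0
sum(d^2) = 14.
Step 3: rho = 1 - 6*14 / (6*(6^2 - 1)) = 1 - 84/210 = 0.600000.
Step 4: Under H0, t = rho * sqrt((n-2)/(1-rho^2)) = 1.5000 ~ t(4).
Step 5: Two-sided p-value from the t-distribution with 4 df = 0.208000.
Step 6: alpha = 0.1. fail to reject H0.

rho = 0.6000, p = 0.208000, fail to reject H0 at alpha = 0.1.


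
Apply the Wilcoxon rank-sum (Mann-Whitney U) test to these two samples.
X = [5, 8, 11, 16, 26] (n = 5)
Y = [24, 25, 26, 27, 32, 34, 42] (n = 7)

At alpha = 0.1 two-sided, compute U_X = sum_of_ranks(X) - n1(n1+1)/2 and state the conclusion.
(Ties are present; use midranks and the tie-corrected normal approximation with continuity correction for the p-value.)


Step 1: Combine and sort all 12 observations; assign midranks.
sorted (value, group): (5,X), (8,X), (11,X), (16,X), (24,Y), (25,Y), (26,X), (26,Y), (27,Y), (32,Y), (34,Y), (42,Y)
ranks: 5->1, 8->2, 11->3, 16->4, 24->5, 25->6, 26->7.5, 26->7.5, 27->9, 32->10, 34->11, 42->12
Step 2: Rank sum for X: R1 = 1 + 2 + 3 + 4 + 7.5 = 17.5.
Step 3: U_X = R1 - n1(n1+1)/2 = 17.5 - 5*6/2 = 17.5 - 15 = 2.5.
       U_Y = n1*n2 - U_X = 35 - 2.5 = 32.5.
Step 4: Ties are present, so use the tie-corrected normal approximation (with continuity correction) for the p-value.
Step 5: p-value = 0.018328; compare to alpha = 0.1. reject H0.

U_X = 2.5, p = 0.018328, reject H0 at alpha = 0.1.


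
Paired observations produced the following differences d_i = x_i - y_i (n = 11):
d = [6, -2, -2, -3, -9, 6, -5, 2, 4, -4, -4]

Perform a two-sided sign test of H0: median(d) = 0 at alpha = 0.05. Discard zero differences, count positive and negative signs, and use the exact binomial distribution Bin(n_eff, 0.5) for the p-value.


Step 1: Discard zero differences. Original n = 11; n_eff = number of nonzero differences = 11.
Nonzero differences (with sign): +6, -2, -2, -3, -9, +6, -5, +2, +4, -4, -4
Step 2: Count signs: positive = 4, negative = 7.
Step 3: Under H0: P(positive) = 0.5, so the number of positives S ~ Bin(11, 0.5).
Step 4: Two-sided exact p-value = sum of Bin(11,0.5) probabilities at or below the observed probability = 0.548828.
Step 5: alpha = 0.05. fail to reject H0.

n_eff = 11, pos = 4, neg = 7, p = 0.548828, fail to reject H0.


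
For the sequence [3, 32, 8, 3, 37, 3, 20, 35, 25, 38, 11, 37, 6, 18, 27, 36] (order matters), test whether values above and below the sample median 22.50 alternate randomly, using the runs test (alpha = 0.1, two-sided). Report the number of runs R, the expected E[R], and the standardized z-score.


Step 1: Compute median = 22.50; label A = above, B = below.
Labels in order: BABBABBAAABABBAA  (n_A = 8, n_B = 8)
Step 2: Count runs R = 10.
Step 3: Under H0 (random ordering), E[R] = 2*n_A*n_B/(n_A+n_B) + 1 = 2*8*8/16 + 1 = 9.0000.
        Var[R] = 2*n_A*n_B*(2*n_A*n_B - n_A - n_B) / ((n_A+n_B)^2 * (n_A+n_B-1)) = 14336/3840 = 3.7333.
        SD[R] = 1.9322.
Step 4: Continuity-corrected z = (R - 0.5 - E[R]) / SD[R] = (10 - 0.5 - 9.0000) / 1.9322 = 0.2588.
Step 5: Two-sided p-value via normal approximation = 2*(1 - Phi(|z|)) = 0.795809.
Step 6: alpha = 0.1. fail to reject H0.

R = 10, z = 0.2588, p = 0.795809, fail to reject H0.


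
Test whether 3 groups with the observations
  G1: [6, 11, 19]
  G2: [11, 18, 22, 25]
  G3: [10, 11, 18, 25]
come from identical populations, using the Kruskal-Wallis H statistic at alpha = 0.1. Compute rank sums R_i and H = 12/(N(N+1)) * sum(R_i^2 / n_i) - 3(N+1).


Step 1: Combine all N = 11 observations and assign midranks.
sorted (value, group, rank): (6,G1,1), (10,G3,2), (11,G1,4), (11,G2,4), (11,G3,4), (18,G2,6.5), (18,G3,6.5), (19,G1,8), (22,G2,9), (25,G2,10.5), (25,G3,10.5)
Step 2: Sum ranks within each group.
R_1 = 13 (n_1 = 3)
R_2 = 30 (n_2 = 4)
R_3 = 23 (n_3 = 4)
Step 3: H = 12/(N(N+1)) * sum(R_i^2/n_i) - 3(N+1)
     = 12/(11*12) * (13^2/3 + 30^2/4 + 23^2/4) - 3*12
     = 0.090909 * 413.583 - 36
     = 1.598485.
Step 4: Ties present; correction factor C = 1 - 36/(11^3 - 11) = 0.972727. Corrected H = 1.598485 / 0.972727 = 1.643302.
Step 5: Under H0, H ~ chi^2(2); p-value = 0.439705.
Step 6: alpha = 0.1. fail to reject H0.

H = 1.6433, df = 2, p = 0.439705, fail to reject H0.


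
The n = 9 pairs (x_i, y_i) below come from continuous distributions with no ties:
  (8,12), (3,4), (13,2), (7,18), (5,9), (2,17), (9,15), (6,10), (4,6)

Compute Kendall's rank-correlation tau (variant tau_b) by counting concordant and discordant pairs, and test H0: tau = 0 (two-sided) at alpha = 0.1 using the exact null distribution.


Step 1: Enumerate the 36 unordered pairs (i,j) with i<j and classify each by sign(x_j-x_i) * sign(y_j-y_i).
  (1,2):dx=-5,dy=-8->C; (1,3):dx=+5,dy=-10->D; (1,4):dx=-1,dy=+6->D; (1,5):dx=-3,dy=-3->C
  (1,6):dx=-6,dy=+5->D; (1,7):dx=+1,dy=+3->C; (1,8):dx=-2,dy=-2->C; (1,9):dx=-4,dy=-6->C
  (2,3):dx=+10,dy=-2->D; (2,4):dx=+4,dy=+14->C; (2,5):dx=+2,dy=+5->C; (2,6):dx=-1,dy=+13->D
  (2,7):dx=+6,dy=+11->C; (2,8):dx=+3,dy=+6->C; (2,9):dx=+1,dy=+2->C; (3,4):dx=-6,dy=+16->D
  (3,5):dx=-8,dy=+7->D; (3,6):dx=-11,dy=+15->D; (3,7):dx=-4,dy=+13->D; (3,8):dx=-7,dy=+8->D
  (3,9):dx=-9,dy=+4->D; (4,5):dx=-2,dy=-9->C; (4,6):dx=-5,dy=-1->C; (4,7):dx=+2,dy=-3->D
  (4,8):dx=-1,dy=-8->C; (4,9):dx=-3,dy=-12->C; (5,6):dx=-3,dy=+8->D; (5,7):dx=+4,dy=+6->C
  (5,8):dx=+1,dy=+1->C; (5,9):dx=-1,dy=-3->C; (6,7):dx=+7,dy=-2->D; (6,8):dx=+4,dy=-7->D
  (6,9):dx=+2,dy=-11->D; (7,8):dx=-3,dy=-5->C; (7,9):dx=-5,dy=-9->C; (8,9):dx=-2,dy=-4->C
Step 2: C = 20, D = 16, total pairs = 36.
Step 3: tau = (C - D)/(n(n-1)/2) = (20 - 16)/36 = 0.111111.
Step 4: Exact two-sided p-value (enumerate n! = 362880 permutations of y under H0): p = 0.761414.
Step 5: alpha = 0.1. fail to reject H0.

tau_b = 0.1111 (C=20, D=16), p = 0.761414, fail to reject H0.


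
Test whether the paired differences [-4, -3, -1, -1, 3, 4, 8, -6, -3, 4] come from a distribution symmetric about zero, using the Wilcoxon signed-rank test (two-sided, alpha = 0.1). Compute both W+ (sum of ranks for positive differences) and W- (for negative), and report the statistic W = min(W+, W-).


Step 1: Drop any zero differences (none here) and take |d_i|.
|d| = [4, 3, 1, 1, 3, 4, 8, 6, 3, 4]
Step 2: Midrank |d_i| (ties get averaged ranks).
ranks: |4|->7, |3|->4, |1|->1.5, |1|->1.5, |3|->4, |4|->7, |8|->10, |6|->9, |3|->4, |4|->7
Step 3: Attach original signs; sum ranks with positive sign and with negative sign.
W+ = 4 + 7 + 10 + 7 = 28
W- = 7 + 4 + 1.5 + 1.5 + 9 + 4 = 27
(Check: W+ + W- = 55 should equal n(n+1)/2 = 55.)
Step 4: Test statistic W = min(W+, W-) = 27.
Step 5: Ties in |d|, so use the tie-corrected normal approximation.
        E[W] = n(n+1)/4 = 10*11/4 = 27.5.
        Tie groups: |d|=1 (t=2), |d|=3 (t=3), |d|=4 (t=3); sum(t^3 - t) = 54.
        Var[W] = n(n+1)(2n+1)/24 - sum(t^3-t)/48 = 2310/24 - 54/48 = 95.125.
        z = (W - E[W]) / sqrt(Var[W]) = (27 - 27.5) / 9.7532 = -0.0513.
        Two-sided p = 2*Phi(z) = 0.959114.
Step 6: alpha = 0.1. fail to reject H0.

W+ = 28, W- = 27, W = min = 27, p = 0.959114, fail to reject H0.


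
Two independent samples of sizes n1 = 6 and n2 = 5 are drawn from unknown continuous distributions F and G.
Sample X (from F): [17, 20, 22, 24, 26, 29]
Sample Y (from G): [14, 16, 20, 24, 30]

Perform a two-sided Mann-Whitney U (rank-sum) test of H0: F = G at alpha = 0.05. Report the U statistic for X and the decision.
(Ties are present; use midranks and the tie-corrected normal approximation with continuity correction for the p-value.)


Step 1: Combine and sort all 11 observations; assign midranks.
sorted (value, group): (14,Y), (16,Y), (17,X), (20,X), (20,Y), (22,X), (24,X), (24,Y), (26,X), (29,X), (30,Y)
ranks: 14->1, 16->2, 17->3, 20->4.5, 20->4.5, 22->6, 24->7.5, 24->7.5, 26->9, 29->10, 30->11
Step 2: Rank sum for X: R1 = 3 + 4.5 + 6 + 7.5 + 9 + 10 = 40.
Step 3: U_X = R1 - n1(n1+1)/2 = 40 - 6*7/2 = 40 - 21 = 19.
       U_Y = n1*n2 - U_X = 30 - 19 = 11.
Step 4: Ties are present, so use the tie-corrected normal approximation (with continuity correction) for the p-value.
Step 5: p-value = 0.520916; compare to alpha = 0.05. fail to reject H0.

U_X = 19, p = 0.520916, fail to reject H0 at alpha = 0.05.


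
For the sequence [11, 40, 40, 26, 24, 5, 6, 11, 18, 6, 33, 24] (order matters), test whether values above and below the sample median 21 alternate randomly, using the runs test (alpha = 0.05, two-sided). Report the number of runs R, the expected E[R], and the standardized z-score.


Step 1: Compute median = 21; label A = above, B = below.
Labels in order: BAAAABBBBBAA  (n_A = 6, n_B = 6)
Step 2: Count runs R = 4.
Step 3: Under H0 (random ordering), E[R] = 2*n_A*n_B/(n_A+n_B) + 1 = 2*6*6/12 + 1 = 7.0000.
        Var[R] = 2*n_A*n_B*(2*n_A*n_B - n_A - n_B) / ((n_A+n_B)^2 * (n_A+n_B-1)) = 4320/1584 = 2.7273.
        SD[R] = 1.6514.
Step 4: Continuity-corrected z = (R + 0.5 - E[R]) / SD[R] = (4 + 0.5 - 7.0000) / 1.6514 = -1.5138.
Step 5: Two-sided p-value via normal approximation = 2*(1 - Phi(|z|)) = 0.130070.
Step 6: alpha = 0.05. fail to reject H0.

R = 4, z = -1.5138, p = 0.130070, fail to reject H0.


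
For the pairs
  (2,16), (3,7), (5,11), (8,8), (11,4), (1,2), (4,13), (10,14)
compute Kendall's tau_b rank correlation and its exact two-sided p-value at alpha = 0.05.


Step 1: Enumerate the 28 unordered pairs (i,j) with i<j and classify each by sign(x_j-x_i) * sign(y_j-y_i).
  (1,2):dx=+1,dy=-9->D; (1,3):dx=+3,dy=-5->D; (1,4):dx=+6,dy=-8->D; (1,5):dx=+9,dy=-12->D
  (1,6):dx=-1,dy=-14->C; (1,7):dx=+2,dy=-3->D; (1,8):dx=+8,dy=-2->D; (2,3):dx=+2,dy=+4->C
  (2,4):dx=+5,dy=+1->C; (2,5):dx=+8,dy=-3->D; (2,6):dx=-2,dy=-5->C; (2,7):dx=+1,dy=+6->C
  (2,8):dx=+7,dy=+7->C; (3,4):dx=+3,dy=-3->D; (3,5):dx=+6,dy=-7->D; (3,6):dx=-4,dy=-9->C
  (3,7):dx=-1,dy=+2->D; (3,8):dx=+5,dy=+3->C; (4,5):dx=+3,dy=-4->D; (4,6):dx=-7,dy=-6->C
  (4,7):dx=-4,dy=+5->D; (4,8):dx=+2,dy=+6->C; (5,6):dx=-10,dy=-2->C; (5,7):dx=-7,dy=+9->D
  (5,8):dx=-1,dy=+10->D; (6,7):dx=+3,dy=+11->C; (6,8):dx=+9,dy=+12->C; (7,8):dx=+6,dy=+1->C
Step 2: C = 14, D = 14, total pairs = 28.
Step 3: tau = (C - D)/(n(n-1)/2) = (14 - 14)/28 = 0.000000.
Step 4: Exact two-sided p-value (enumerate n! = 40320 permutations of y under H0): p = 1.000000.
Step 5: alpha = 0.05. fail to reject H0.

tau_b = 0.0000 (C=14, D=14), p = 1.000000, fail to reject H0.


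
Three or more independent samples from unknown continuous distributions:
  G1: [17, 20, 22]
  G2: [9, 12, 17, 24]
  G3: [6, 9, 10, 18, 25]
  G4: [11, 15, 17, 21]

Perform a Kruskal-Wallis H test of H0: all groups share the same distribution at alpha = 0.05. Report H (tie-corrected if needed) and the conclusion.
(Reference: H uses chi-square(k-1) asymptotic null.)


Step 1: Combine all N = 16 observations and assign midranks.
sorted (value, group, rank): (6,G3,1), (9,G2,2.5), (9,G3,2.5), (10,G3,4), (11,G4,5), (12,G2,6), (15,G4,7), (17,G1,9), (17,G2,9), (17,G4,9), (18,G3,11), (20,G1,12), (21,G4,13), (22,G1,14), (24,G2,15), (25,G3,16)
Step 2: Sum ranks within each group.
R_1 = 35 (n_1 = 3)
R_2 = 32.5 (n_2 = 4)
R_3 = 34.5 (n_3 = 5)
R_4 = 34 (n_4 = 4)
Step 3: H = 12/(N(N+1)) * sum(R_i^2/n_i) - 3(N+1)
     = 12/(16*17) * (35^2/3 + 32.5^2/4 + 34.5^2/5 + 34^2/4) - 3*17
     = 0.044118 * 1199.45 - 51
     = 1.916728.
Step 4: Ties present; correction factor C = 1 - 30/(16^3 - 16) = 0.992647. Corrected H = 1.916728 / 0.992647 = 1.930926.
Step 5: Under H0, H ~ chi^2(3); p-value = 0.586866.
Step 6: alpha = 0.05. fail to reject H0.

H = 1.9309, df = 3, p = 0.586866, fail to reject H0.


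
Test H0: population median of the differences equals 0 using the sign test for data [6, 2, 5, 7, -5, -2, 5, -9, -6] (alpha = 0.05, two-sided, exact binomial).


Step 1: Discard zero differences. Original n = 9; n_eff = number of nonzero differences = 9.
Nonzero differences (with sign): +6, +2, +5, +7, -5, -2, +5, -9, -6
Step 2: Count signs: positive = 5, negative = 4.
Step 3: Under H0: P(positive) = 0.5, so the number of positives S ~ Bin(9, 0.5).
Step 4: Two-sided exact p-value = sum of Bin(9,0.5) probabilities at or below the observed probability = 1.000000.
Step 5: alpha = 0.05. fail to reject H0.

n_eff = 9, pos = 5, neg = 4, p = 1.000000, fail to reject H0.


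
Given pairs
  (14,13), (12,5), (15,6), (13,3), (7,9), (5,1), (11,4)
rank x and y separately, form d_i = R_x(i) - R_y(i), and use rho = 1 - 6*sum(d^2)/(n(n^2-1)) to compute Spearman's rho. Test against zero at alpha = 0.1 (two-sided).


Step 1: Rank x and y separately (midranks; no ties here).
rank(x): 14->6, 12->4, 15->7, 13->5, 7->2, 5->1, 11->3
rank(y): 13->7, 5->4, 6->5, 3->2, 9->6, 1->1, 4->3
Step 2: d_i = R_x(i) - R_y(i); compute d_i^2.
  (6-7)^2=1, (4-4)^2=0, (7-5)^2=4, (5-2)^2=9, (2-6)^2=16, (1-1)^2=0, (3-3)^2=0
sum(d^2) = 30.
Step 3: rho = 1 - 6*30 / (7*(7^2 - 1)) = 1 - 180/336 = 0.464286.
Step 4: Under H0, t = rho * sqrt((n-2)/(1-rho^2)) = 1.1722 ~ t(5).
Step 5: Two-sided p-value from the t-distribution with 5 df = 0.293934.
Step 6: alpha = 0.1. fail to reject H0.

rho = 0.4643, p = 0.293934, fail to reject H0 at alpha = 0.1.


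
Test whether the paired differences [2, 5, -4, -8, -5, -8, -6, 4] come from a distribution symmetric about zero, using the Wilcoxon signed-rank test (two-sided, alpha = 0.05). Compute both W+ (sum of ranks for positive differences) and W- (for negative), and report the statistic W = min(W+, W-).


Step 1: Drop any zero differences (none here) and take |d_i|.
|d| = [2, 5, 4, 8, 5, 8, 6, 4]
Step 2: Midrank |d_i| (ties get averaged ranks).
ranks: |2|->1, |5|->4.5, |4|->2.5, |8|->7.5, |5|->4.5, |8|->7.5, |6|->6, |4|->2.5
Step 3: Attach original signs; sum ranks with positive sign and with negative sign.
W+ = 1 + 4.5 + 2.5 = 8
W- = 2.5 + 7.5 + 4.5 + 7.5 + 6 = 28
(Check: W+ + W- = 36 should equal n(n+1)/2 = 36.)
Step 4: Test statistic W = min(W+, W-) = 8.
Step 5: Ties in |d|, so use the tie-corrected normal approximation.
        E[W] = n(n+1)/4 = 8*9/4 = 18.
        Tie groups: |d|=4 (t=2), |d|=5 (t=2), |d|=8 (t=2); sum(t^3 - t) = 18.
        Var[W] = n(n+1)(2n+1)/24 - sum(t^3-t)/48 = 1224/24 - 18/48 = 50.625.
        z = (W - E[W]) / sqrt(Var[W]) = (8 - 18) / 7.1151 = -1.4055.
        Two-sided p = 2*Phi(z) = 0.159886.
Step 6: alpha = 0.05. fail to reject H0.

W+ = 8, W- = 28, W = min = 8, p = 0.159886, fail to reject H0.


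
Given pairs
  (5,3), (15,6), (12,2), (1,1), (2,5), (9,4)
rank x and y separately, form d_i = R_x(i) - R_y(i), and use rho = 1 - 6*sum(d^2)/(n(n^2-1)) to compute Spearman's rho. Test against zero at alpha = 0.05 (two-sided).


Step 1: Rank x and y separately (midranks; no ties here).
rank(x): 5->3, 15->6, 12->5, 1->1, 2->2, 9->4
rank(y): 3->3, 6->6, 2->2, 1->1, 5->5, 4->4
Step 2: d_i = R_x(i) - R_y(i); compute d_i^2.
  (3-3)^2=0, (6-6)^2=0, (5-2)^2=9, (1-1)^2=0, (2-5)^2=9, (4-4)^2=0
sum(d^2) = 18.
Step 3: rho = 1 - 6*18 / (6*(6^2 - 1)) = 1 - 108/210 = 0.485714.
Step 4: Under H0, t = rho * sqrt((n-2)/(1-rho^2)) = 1.1113 ~ t(4).
Step 5: Two-sided p-value from the t-distribution with 4 df = 0.328723.
Step 6: alpha = 0.05. fail to reject H0.

rho = 0.4857, p = 0.328723, fail to reject H0 at alpha = 0.05.


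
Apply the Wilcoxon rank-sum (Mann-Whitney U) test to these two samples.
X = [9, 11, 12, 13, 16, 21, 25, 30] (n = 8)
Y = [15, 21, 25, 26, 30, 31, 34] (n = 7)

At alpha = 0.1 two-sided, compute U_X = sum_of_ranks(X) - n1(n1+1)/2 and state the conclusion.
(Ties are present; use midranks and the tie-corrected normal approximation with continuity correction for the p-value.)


Step 1: Combine and sort all 15 observations; assign midranks.
sorted (value, group): (9,X), (11,X), (12,X), (13,X), (15,Y), (16,X), (21,X), (21,Y), (25,X), (25,Y), (26,Y), (30,X), (30,Y), (31,Y), (34,Y)
ranks: 9->1, 11->2, 12->3, 13->4, 15->5, 16->6, 21->7.5, 21->7.5, 25->9.5, 25->9.5, 26->11, 30->12.5, 30->12.5, 31->14, 34->15
Step 2: Rank sum for X: R1 = 1 + 2 + 3 + 4 + 6 + 7.5 + 9.5 + 12.5 = 45.5.
Step 3: U_X = R1 - n1(n1+1)/2 = 45.5 - 8*9/2 = 45.5 - 36 = 9.5.
       U_Y = n1*n2 - U_X = 56 - 9.5 = 46.5.
Step 4: Ties are present, so use the tie-corrected normal approximation (with continuity correction) for the p-value.
Step 5: p-value = 0.036735; compare to alpha = 0.1. reject H0.

U_X = 9.5, p = 0.036735, reject H0 at alpha = 0.1.


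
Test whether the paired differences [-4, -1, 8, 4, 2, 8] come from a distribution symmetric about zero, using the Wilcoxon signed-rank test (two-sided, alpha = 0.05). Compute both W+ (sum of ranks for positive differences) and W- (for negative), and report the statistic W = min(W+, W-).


Step 1: Drop any zero differences (none here) and take |d_i|.
|d| = [4, 1, 8, 4, 2, 8]
Step 2: Midrank |d_i| (ties get averaged ranks).
ranks: |4|->3.5, |1|->1, |8|->5.5, |4|->3.5, |2|->2, |8|->5.5
Step 3: Attach original signs; sum ranks with positive sign and with negative sign.
W+ = 5.5 + 3.5 + 2 + 5.5 = 16.5
W- = 3.5 + 1 = 4.5
(Check: W+ + W- = 21 should equal n(n+1)/2 = 21.)
Step 4: Test statistic W = min(W+, W-) = 4.5.
Step 5: Ties in |d|, so use the tie-corrected normal approximation.
        E[W] = n(n+1)/4 = 6*7/4 = 10.5.
        Tie groups: |d|=4 (t=2), |d|=8 (t=2); sum(t^3 - t) = 12.
        Var[W] = n(n+1)(2n+1)/24 - sum(t^3-t)/48 = 546/24 - 12/48 = 22.5.
        z = (W - E[W]) / sqrt(Var[W]) = (4.5 - 10.5) / 4.7434 = -1.2649.
        Two-sided p = 2*Phi(z) = 0.205903.
Step 6: alpha = 0.05. fail to reject H0.

W+ = 16.5, W- = 4.5, W = min = 4.5, p = 0.205903, fail to reject H0.


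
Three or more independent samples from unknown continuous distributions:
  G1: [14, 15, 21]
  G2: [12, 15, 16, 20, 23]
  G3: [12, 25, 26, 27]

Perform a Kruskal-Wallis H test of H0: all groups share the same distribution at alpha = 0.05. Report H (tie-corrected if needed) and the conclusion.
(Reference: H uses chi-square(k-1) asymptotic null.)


Step 1: Combine all N = 12 observations and assign midranks.
sorted (value, group, rank): (12,G2,1.5), (12,G3,1.5), (14,G1,3), (15,G1,4.5), (15,G2,4.5), (16,G2,6), (20,G2,7), (21,G1,8), (23,G2,9), (25,G3,10), (26,G3,11), (27,G3,12)
Step 2: Sum ranks within each group.
R_1 = 15.5 (n_1 = 3)
R_2 = 28 (n_2 = 5)
R_3 = 34.5 (n_3 = 4)
Step 3: H = 12/(N(N+1)) * sum(R_i^2/n_i) - 3(N+1)
     = 12/(12*13) * (15.5^2/3 + 28^2/5 + 34.5^2/4) - 3*13
     = 0.076923 * 534.446 - 39
     = 2.111218.
Step 4: Ties present; correction factor C = 1 - 12/(12^3 - 12) = 0.993007. Corrected H = 2.111218 / 0.993007 = 2.126086.
Step 5: Under H0, H ~ chi^2(2); p-value = 0.345403.
Step 6: alpha = 0.05. fail to reject H0.

H = 2.1261, df = 2, p = 0.345403, fail to reject H0.


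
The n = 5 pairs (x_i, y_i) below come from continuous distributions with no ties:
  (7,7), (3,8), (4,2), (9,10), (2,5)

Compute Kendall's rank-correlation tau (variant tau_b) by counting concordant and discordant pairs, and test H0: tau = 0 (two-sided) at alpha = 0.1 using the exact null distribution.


Step 1: Enumerate the 10 unordered pairs (i,j) with i<j and classify each by sign(x_j-x_i) * sign(y_j-y_i).
  (1,2):dx=-4,dy=+1->D; (1,3):dx=-3,dy=-5->C; (1,4):dx=+2,dy=+3->C; (1,5):dx=-5,dy=-2->C
  (2,3):dx=+1,dy=-6->D; (2,4):dx=+6,dy=+2->C; (2,5):dx=-1,dy=-3->C; (3,4):dx=+5,dy=+8->C
  (3,5):dx=-2,dy=+3->D; (4,5):dx=-7,dy=-5->C
Step 2: C = 7, D = 3, total pairs = 10.
Step 3: tau = (C - D)/(n(n-1)/2) = (7 - 3)/10 = 0.400000.
Step 4: Exact two-sided p-value (enumerate n! = 120 permutations of y under H0): p = 0.483333.
Step 5: alpha = 0.1. fail to reject H0.

tau_b = 0.4000 (C=7, D=3), p = 0.483333, fail to reject H0.


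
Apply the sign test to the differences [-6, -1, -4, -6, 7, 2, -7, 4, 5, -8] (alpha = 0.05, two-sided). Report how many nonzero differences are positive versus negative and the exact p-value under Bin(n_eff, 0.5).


Step 1: Discard zero differences. Original n = 10; n_eff = number of nonzero differences = 10.
Nonzero differences (with sign): -6, -1, -4, -6, +7, +2, -7, +4, +5, -8
Step 2: Count signs: positive = 4, negative = 6.
Step 3: Under H0: P(positive) = 0.5, so the number of positives S ~ Bin(10, 0.5).
Step 4: Two-sided exact p-value = sum of Bin(10,0.5) probabilities at or below the observed probability = 0.753906.
Step 5: alpha = 0.05. fail to reject H0.

n_eff = 10, pos = 4, neg = 6, p = 0.753906, fail to reject H0.


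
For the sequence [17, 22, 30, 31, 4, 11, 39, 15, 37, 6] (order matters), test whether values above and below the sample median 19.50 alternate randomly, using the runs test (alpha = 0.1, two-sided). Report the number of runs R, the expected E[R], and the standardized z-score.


Step 1: Compute median = 19.50; label A = above, B = below.
Labels in order: BAAABBABAB  (n_A = 5, n_B = 5)
Step 2: Count runs R = 7.
Step 3: Under H0 (random ordering), E[R] = 2*n_A*n_B/(n_A+n_B) + 1 = 2*5*5/10 + 1 = 6.0000.
        Var[R] = 2*n_A*n_B*(2*n_A*n_B - n_A - n_B) / ((n_A+n_B)^2 * (n_A+n_B-1)) = 2000/900 = 2.2222.
        SD[R] = 1.4907.
Step 4: Continuity-corrected z = (R - 0.5 - E[R]) / SD[R] = (7 - 0.5 - 6.0000) / 1.4907 = 0.3354.
Step 5: Two-sided p-value via normal approximation = 2*(1 - Phi(|z|)) = 0.737316.
Step 6: alpha = 0.1. fail to reject H0.

R = 7, z = 0.3354, p = 0.737316, fail to reject H0.


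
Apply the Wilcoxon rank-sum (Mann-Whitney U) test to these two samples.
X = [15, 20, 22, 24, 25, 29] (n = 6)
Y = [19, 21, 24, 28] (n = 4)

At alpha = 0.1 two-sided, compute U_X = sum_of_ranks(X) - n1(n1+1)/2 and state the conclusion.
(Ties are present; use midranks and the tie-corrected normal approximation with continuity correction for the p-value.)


Step 1: Combine and sort all 10 observations; assign midranks.
sorted (value, group): (15,X), (19,Y), (20,X), (21,Y), (22,X), (24,X), (24,Y), (25,X), (28,Y), (29,X)
ranks: 15->1, 19->2, 20->3, 21->4, 22->5, 24->6.5, 24->6.5, 25->8, 28->9, 29->10
Step 2: Rank sum for X: R1 = 1 + 3 + 5 + 6.5 + 8 + 10 = 33.5.
Step 3: U_X = R1 - n1(n1+1)/2 = 33.5 - 6*7/2 = 33.5 - 21 = 12.5.
       U_Y = n1*n2 - U_X = 24 - 12.5 = 11.5.
Step 4: Ties are present, so use the tie-corrected normal approximation (with continuity correction) for the p-value.
Step 5: p-value = 1.000000; compare to alpha = 0.1. fail to reject H0.

U_X = 12.5, p = 1.000000, fail to reject H0 at alpha = 0.1.


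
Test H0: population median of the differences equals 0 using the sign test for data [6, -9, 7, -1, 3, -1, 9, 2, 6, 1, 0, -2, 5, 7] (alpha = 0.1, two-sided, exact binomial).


Step 1: Discard zero differences. Original n = 14; n_eff = number of nonzero differences = 13.
Nonzero differences (with sign): +6, -9, +7, -1, +3, -1, +9, +2, +6, +1, -2, +5, +7
Step 2: Count signs: positive = 9, negative = 4.
Step 3: Under H0: P(positive) = 0.5, so the number of positives S ~ Bin(13, 0.5).
Step 4: Two-sided exact p-value = sum of Bin(13,0.5) probabilities at or below the observed probability = 0.266846.
Step 5: alpha = 0.1. fail to reject H0.

n_eff = 13, pos = 9, neg = 4, p = 0.266846, fail to reject H0.


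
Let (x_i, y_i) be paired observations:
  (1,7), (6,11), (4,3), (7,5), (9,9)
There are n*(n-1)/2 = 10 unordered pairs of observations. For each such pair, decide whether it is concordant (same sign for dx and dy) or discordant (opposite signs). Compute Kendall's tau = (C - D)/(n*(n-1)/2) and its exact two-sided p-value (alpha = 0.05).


Step 1: Enumerate the 10 unordered pairs (i,j) with i<j and classify each by sign(x_j-x_i) * sign(y_j-y_i).
  (1,2):dx=+5,dy=+4->C; (1,3):dx=+3,dy=-4->D; (1,4):dx=+6,dy=-2->D; (1,5):dx=+8,dy=+2->C
  (2,3):dx=-2,dy=-8->C; (2,4):dx=+1,dy=-6->D; (2,5):dx=+3,dy=-2->D; (3,4):dx=+3,dy=+2->C
  (3,5):dx=+5,dy=+6->C; (4,5):dx=+2,dy=+4->C
Step 2: C = 6, D = 4, total pairs = 10.
Step 3: tau = (C - D)/(n(n-1)/2) = (6 - 4)/10 = 0.200000.
Step 4: Exact two-sided p-value (enumerate n! = 120 permutations of y under H0): p = 0.816667.
Step 5: alpha = 0.05. fail to reject H0.

tau_b = 0.2000 (C=6, D=4), p = 0.816667, fail to reject H0.


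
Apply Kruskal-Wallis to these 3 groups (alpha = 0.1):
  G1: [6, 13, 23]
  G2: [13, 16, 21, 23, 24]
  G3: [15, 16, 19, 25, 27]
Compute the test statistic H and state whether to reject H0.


Step 1: Combine all N = 13 observations and assign midranks.
sorted (value, group, rank): (6,G1,1), (13,G1,2.5), (13,G2,2.5), (15,G3,4), (16,G2,5.5), (16,G3,5.5), (19,G3,7), (21,G2,8), (23,G1,9.5), (23,G2,9.5), (24,G2,11), (25,G3,12), (27,G3,13)
Step 2: Sum ranks within each group.
R_1 = 13 (n_1 = 3)
R_2 = 36.5 (n_2 = 5)
R_3 = 41.5 (n_3 = 5)
Step 3: H = 12/(N(N+1)) * sum(R_i^2/n_i) - 3(N+1)
     = 12/(13*14) * (13^2/3 + 36.5^2/5 + 41.5^2/5) - 3*14
     = 0.065934 * 667.233 - 42
     = 1.993407.
Step 4: Ties present; correction factor C = 1 - 18/(13^3 - 13) = 0.991758. Corrected H = 1.993407 / 0.991758 = 2.009972.
Step 5: Under H0, H ~ chi^2(2); p-value = 0.366050.
Step 6: alpha = 0.1. fail to reject H0.

H = 2.0100, df = 2, p = 0.366050, fail to reject H0.


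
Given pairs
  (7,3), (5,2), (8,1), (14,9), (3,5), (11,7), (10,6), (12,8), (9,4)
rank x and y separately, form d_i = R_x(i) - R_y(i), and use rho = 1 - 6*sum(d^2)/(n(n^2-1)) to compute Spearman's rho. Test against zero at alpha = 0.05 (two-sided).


Step 1: Rank x and y separately (midranks; no ties here).
rank(x): 7->3, 5->2, 8->4, 14->9, 3->1, 11->7, 10->6, 12->8, 9->5
rank(y): 3->3, 2->2, 1->1, 9->9, 5->5, 7->7, 6->6, 8->8, 4->4
Step 2: d_i = R_x(i) - R_y(i); compute d_i^2.
  (3-3)^2=0, (2-2)^2=0, (4-1)^2=9, (9-9)^2=0, (1-5)^2=16, (7-7)^2=0, (6-6)^2=0, (8-8)^2=0, (5-4)^2=1
sum(d^2) = 26.
Step 3: rho = 1 - 6*26 / (9*(9^2 - 1)) = 1 - 156/720 = 0.783333.
Step 4: Under H0, t = rho * sqrt((n-2)/(1-rho^2)) = 3.3341 ~ t(7).
Step 5: Two-sided p-value from the t-distribution with 7 df = 0.012520.
Step 6: alpha = 0.05. reject H0.

rho = 0.7833, p = 0.012520, reject H0 at alpha = 0.05.


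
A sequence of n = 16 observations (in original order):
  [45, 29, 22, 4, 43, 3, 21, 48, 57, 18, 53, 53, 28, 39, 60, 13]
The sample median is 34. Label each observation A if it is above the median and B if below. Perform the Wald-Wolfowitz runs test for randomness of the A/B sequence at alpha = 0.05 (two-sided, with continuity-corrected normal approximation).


Step 1: Compute median = 34; label A = above, B = below.
Labels in order: ABBBABBAABAABAAB  (n_A = 8, n_B = 8)
Step 2: Count runs R = 10.
Step 3: Under H0 (random ordering), E[R] = 2*n_A*n_B/(n_A+n_B) + 1 = 2*8*8/16 + 1 = 9.0000.
        Var[R] = 2*n_A*n_B*(2*n_A*n_B - n_A - n_B) / ((n_A+n_B)^2 * (n_A+n_B-1)) = 14336/3840 = 3.7333.
        SD[R] = 1.9322.
Step 4: Continuity-corrected z = (R - 0.5 - E[R]) / SD[R] = (10 - 0.5 - 9.0000) / 1.9322 = 0.2588.
Step 5: Two-sided p-value via normal approximation = 2*(1 - Phi(|z|)) = 0.795809.
Step 6: alpha = 0.05. fail to reject H0.

R = 10, z = 0.2588, p = 0.795809, fail to reject H0.


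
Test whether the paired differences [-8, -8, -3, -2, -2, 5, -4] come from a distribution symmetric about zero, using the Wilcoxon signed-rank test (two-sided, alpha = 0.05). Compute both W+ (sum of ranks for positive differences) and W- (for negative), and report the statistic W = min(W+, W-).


Step 1: Drop any zero differences (none here) and take |d_i|.
|d| = [8, 8, 3, 2, 2, 5, 4]
Step 2: Midrank |d_i| (ties get averaged ranks).
ranks: |8|->6.5, |8|->6.5, |3|->3, |2|->1.5, |2|->1.5, |5|->5, |4|->4
Step 3: Attach original signs; sum ranks with positive sign and with negative sign.
W+ = 5 = 5
W- = 6.5 + 6.5 + 3 + 1.5 + 1.5 + 4 = 23
(Check: W+ + W- = 28 should equal n(n+1)/2 = 28.)
Step 4: Test statistic W = min(W+, W-) = 5.
Step 5: Ties in |d|, so use the tie-corrected normal approximation.
        E[W] = n(n+1)/4 = 7*8/4 = 14.
        Tie groups: |d|=2 (t=2), |d|=8 (t=2); sum(t^3 - t) = 12.
        Var[W] = n(n+1)(2n+1)/24 - sum(t^3-t)/48 = 840/24 - 12/48 = 34.75.
        z = (W - E[W]) / sqrt(Var[W]) = (5 - 14) / 5.8949 = -1.5267.
        Two-sided p = 2*Phi(z) = 0.126826.
Step 6: alpha = 0.05. fail to reject H0.

W+ = 5, W- = 23, W = min = 5, p = 0.126826, fail to reject H0.


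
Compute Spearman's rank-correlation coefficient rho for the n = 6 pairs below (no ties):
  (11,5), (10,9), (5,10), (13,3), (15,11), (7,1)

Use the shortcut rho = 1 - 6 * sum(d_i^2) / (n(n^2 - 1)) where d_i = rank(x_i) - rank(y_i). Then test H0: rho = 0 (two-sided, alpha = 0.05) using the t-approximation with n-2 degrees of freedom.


Step 1: Rank x and y separately (midranks; no ties here).
rank(x): 11->4, 10->3, 5->1, 13->5, 15->6, 7->2
rank(y): 5->3, 9->4, 10->5, 3->2, 11->6, 1->1
Step 2: d_i = R_x(i) - R_y(i); compute d_i^2.
  (4-3)^2=1, (3-4)^2=1, (1-5)^2=16, (5-2)^2=9, (6-6)^2=0, (2-1)^2=1
sum(d^2) = 28.
Step 3: rho = 1 - 6*28 / (6*(6^2 - 1)) = 1 - 168/210 = 0.200000.
Step 4: Under H0, t = rho * sqrt((n-2)/(1-rho^2)) = 0.4082 ~ t(4).
Step 5: Two-sided p-value from the t-distribution with 4 df = 0.704000.
Step 6: alpha = 0.05. fail to reject H0.

rho = 0.2000, p = 0.704000, fail to reject H0 at alpha = 0.05.


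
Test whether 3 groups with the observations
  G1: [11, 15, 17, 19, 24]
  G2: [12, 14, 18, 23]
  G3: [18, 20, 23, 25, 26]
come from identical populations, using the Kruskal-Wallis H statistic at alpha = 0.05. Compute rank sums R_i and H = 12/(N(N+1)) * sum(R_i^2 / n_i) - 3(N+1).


Step 1: Combine all N = 14 observations and assign midranks.
sorted (value, group, rank): (11,G1,1), (12,G2,2), (14,G2,3), (15,G1,4), (17,G1,5), (18,G2,6.5), (18,G3,6.5), (19,G1,8), (20,G3,9), (23,G2,10.5), (23,G3,10.5), (24,G1,12), (25,G3,13), (26,G3,14)
Step 2: Sum ranks within each group.
R_1 = 30 (n_1 = 5)
R_2 = 22 (n_2 = 4)
R_3 = 53 (n_3 = 5)
Step 3: H = 12/(N(N+1)) * sum(R_i^2/n_i) - 3(N+1)
     = 12/(14*15) * (30^2/5 + 22^2/4 + 53^2/5) - 3*15
     = 0.057143 * 862.8 - 45
     = 4.302857.
Step 4: Ties present; correction factor C = 1 - 12/(14^3 - 14) = 0.995604. Corrected H = 4.302857 / 0.995604 = 4.321854.
Step 5: Under H0, H ~ chi^2(2); p-value = 0.115218.
Step 6: alpha = 0.05. fail to reject H0.

H = 4.3219, df = 2, p = 0.115218, fail to reject H0.


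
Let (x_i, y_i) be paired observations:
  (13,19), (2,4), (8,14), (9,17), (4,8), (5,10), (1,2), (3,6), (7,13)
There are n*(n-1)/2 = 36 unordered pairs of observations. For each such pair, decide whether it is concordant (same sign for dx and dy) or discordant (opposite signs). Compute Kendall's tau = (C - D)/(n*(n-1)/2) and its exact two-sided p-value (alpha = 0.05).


Step 1: Enumerate the 36 unordered pairs (i,j) with i<j and classify each by sign(x_j-x_i) * sign(y_j-y_i).
  (1,2):dx=-11,dy=-15->C; (1,3):dx=-5,dy=-5->C; (1,4):dx=-4,dy=-2->C; (1,5):dx=-9,dy=-11->C
  (1,6):dx=-8,dy=-9->C; (1,7):dx=-12,dy=-17->C; (1,8):dx=-10,dy=-13->C; (1,9):dx=-6,dy=-6->C
  (2,3):dx=+6,dy=+10->C; (2,4):dx=+7,dy=+13->C; (2,5):dx=+2,dy=+4->C; (2,6):dx=+3,dy=+6->C
  (2,7):dx=-1,dy=-2->C; (2,8):dx=+1,dy=+2->C; (2,9):dx=+5,dy=+9->C; (3,4):dx=+1,dy=+3->C
  (3,5):dx=-4,dy=-6->C; (3,6):dx=-3,dy=-4->C; (3,7):dx=-7,dy=-12->C; (3,8):dx=-5,dy=-8->C
  (3,9):dx=-1,dy=-1->C; (4,5):dx=-5,dy=-9->C; (4,6):dx=-4,dy=-7->C; (4,7):dx=-8,dy=-15->C
  (4,8):dx=-6,dy=-11->C; (4,9):dx=-2,dy=-4->C; (5,6):dx=+1,dy=+2->C; (5,7):dx=-3,dy=-6->C
  (5,8):dx=-1,dy=-2->C; (5,9):dx=+3,dy=+5->C; (6,7):dx=-4,dy=-8->C; (6,8):dx=-2,dy=-4->C
  (6,9):dx=+2,dy=+3->C; (7,8):dx=+2,dy=+4->C; (7,9):dx=+6,dy=+11->C; (8,9):dx=+4,dy=+7->C
Step 2: C = 36, D = 0, total pairs = 36.
Step 3: tau = (C - D)/(n(n-1)/2) = (36 - 0)/36 = 1.000000.
Step 4: Exact two-sided p-value (enumerate n! = 362880 permutations of y under H0): p = 0.000006.
Step 5: alpha = 0.05. reject H0.

tau_b = 1.0000 (C=36, D=0), p = 0.000006, reject H0.


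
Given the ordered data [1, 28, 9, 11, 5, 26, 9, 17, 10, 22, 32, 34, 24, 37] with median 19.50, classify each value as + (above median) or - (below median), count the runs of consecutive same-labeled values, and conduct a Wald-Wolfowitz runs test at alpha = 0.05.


Step 1: Compute median = 19.50; label A = above, B = below.
Labels in order: BABBBABBBAAAAA  (n_A = 7, n_B = 7)
Step 2: Count runs R = 6.
Step 3: Under H0 (random ordering), E[R] = 2*n_A*n_B/(n_A+n_B) + 1 = 2*7*7/14 + 1 = 8.0000.
        Var[R] = 2*n_A*n_B*(2*n_A*n_B - n_A - n_B) / ((n_A+n_B)^2 * (n_A+n_B-1)) = 8232/2548 = 3.2308.
        SD[R] = 1.7974.
Step 4: Continuity-corrected z = (R + 0.5 - E[R]) / SD[R] = (6 + 0.5 - 8.0000) / 1.7974 = -0.8345.
Step 5: Two-sided p-value via normal approximation = 2*(1 - Phi(|z|)) = 0.403986.
Step 6: alpha = 0.05. fail to reject H0.

R = 6, z = -0.8345, p = 0.403986, fail to reject H0.


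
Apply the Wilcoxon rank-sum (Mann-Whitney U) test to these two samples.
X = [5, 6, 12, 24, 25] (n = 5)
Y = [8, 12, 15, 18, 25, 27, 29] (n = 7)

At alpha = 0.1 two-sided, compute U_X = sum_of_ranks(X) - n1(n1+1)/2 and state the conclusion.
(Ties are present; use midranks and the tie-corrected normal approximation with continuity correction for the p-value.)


Step 1: Combine and sort all 12 observations; assign midranks.
sorted (value, group): (5,X), (6,X), (8,Y), (12,X), (12,Y), (15,Y), (18,Y), (24,X), (25,X), (25,Y), (27,Y), (29,Y)
ranks: 5->1, 6->2, 8->3, 12->4.5, 12->4.5, 15->6, 18->7, 24->8, 25->9.5, 25->9.5, 27->11, 29->12
Step 2: Rank sum for X: R1 = 1 + 2 + 4.5 + 8 + 9.5 = 25.
Step 3: U_X = R1 - n1(n1+1)/2 = 25 - 5*6/2 = 25 - 15 = 10.
       U_Y = n1*n2 - U_X = 35 - 10 = 25.
Step 4: Ties are present, so use the tie-corrected normal approximation (with continuity correction) for the p-value.
Step 5: p-value = 0.253956; compare to alpha = 0.1. fail to reject H0.

U_X = 10, p = 0.253956, fail to reject H0 at alpha = 0.1.


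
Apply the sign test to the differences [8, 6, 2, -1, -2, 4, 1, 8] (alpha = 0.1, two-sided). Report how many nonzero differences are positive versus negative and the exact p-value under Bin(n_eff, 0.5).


Step 1: Discard zero differences. Original n = 8; n_eff = number of nonzero differences = 8.
Nonzero differences (with sign): +8, +6, +2, -1, -2, +4, +1, +8
Step 2: Count signs: positive = 6, negative = 2.
Step 3: Under H0: P(positive) = 0.5, so the number of positives S ~ Bin(8, 0.5).
Step 4: Two-sided exact p-value = sum of Bin(8,0.5) probabilities at or below the observed probability = 0.289062.
Step 5: alpha = 0.1. fail to reject H0.

n_eff = 8, pos = 6, neg = 2, p = 0.289062, fail to reject H0.


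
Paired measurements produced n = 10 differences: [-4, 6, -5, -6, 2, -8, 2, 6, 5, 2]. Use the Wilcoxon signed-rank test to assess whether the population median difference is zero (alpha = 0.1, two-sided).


Step 1: Drop any zero differences (none here) and take |d_i|.
|d| = [4, 6, 5, 6, 2, 8, 2, 6, 5, 2]
Step 2: Midrank |d_i| (ties get averaged ranks).
ranks: |4|->4, |6|->8, |5|->5.5, |6|->8, |2|->2, |8|->10, |2|->2, |6|->8, |5|->5.5, |2|->2
Step 3: Attach original signs; sum ranks with positive sign and with negative sign.
W+ = 8 + 2 + 2 + 8 + 5.5 + 2 = 27.5
W- = 4 + 5.5 + 8 + 10 = 27.5
(Check: W+ + W- = 55 should equal n(n+1)/2 = 55.)
Step 4: Test statistic W = min(W+, W-) = 27.5.
Step 5: Ties in |d|, so use the tie-corrected normal approximation.
        E[W] = n(n+1)/4 = 10*11/4 = 27.5.
        Tie groups: |d|=2 (t=3), |d|=5 (t=2), |d|=6 (t=3); sum(t^3 - t) = 54.
        Var[W] = n(n+1)(2n+1)/24 - sum(t^3-t)/48 = 2310/24 - 54/48 = 95.125.
        z = (W - E[W]) / sqrt(Var[W]) = (27.5 - 27.5) / 9.7532 = 0.0000.
        Two-sided p = 2*Phi(z) = 1.000000.
Step 6: alpha = 0.1. fail to reject H0.

W+ = 27.5, W- = 27.5, W = min = 27.5, p = 1.000000, fail to reject H0.


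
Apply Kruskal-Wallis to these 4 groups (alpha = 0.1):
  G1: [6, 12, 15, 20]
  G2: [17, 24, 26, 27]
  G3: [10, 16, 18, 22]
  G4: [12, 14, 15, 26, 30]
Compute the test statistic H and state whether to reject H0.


Step 1: Combine all N = 17 observations and assign midranks.
sorted (value, group, rank): (6,G1,1), (10,G3,2), (12,G1,3.5), (12,G4,3.5), (14,G4,5), (15,G1,6.5), (15,G4,6.5), (16,G3,8), (17,G2,9), (18,G3,10), (20,G1,11), (22,G3,12), (24,G2,13), (26,G2,14.5), (26,G4,14.5), (27,G2,16), (30,G4,17)
Step 2: Sum ranks within each group.
R_1 = 22 (n_1 = 4)
R_2 = 52.5 (n_2 = 4)
R_3 = 32 (n_3 = 4)
R_4 = 46.5 (n_4 = 5)
Step 3: H = 12/(N(N+1)) * sum(R_i^2/n_i) - 3(N+1)
     = 12/(17*18) * (22^2/4 + 52.5^2/4 + 32^2/4 + 46.5^2/5) - 3*18
     = 0.039216 * 1498.51 - 54
     = 4.765196.
Step 4: Ties present; correction factor C = 1 - 18/(17^3 - 17) = 0.996324. Corrected H = 4.765196 / 0.996324 = 4.782780.
Step 5: Under H0, H ~ chi^2(3); p-value = 0.188412.
Step 6: alpha = 0.1. fail to reject H0.

H = 4.7828, df = 3, p = 0.188412, fail to reject H0.


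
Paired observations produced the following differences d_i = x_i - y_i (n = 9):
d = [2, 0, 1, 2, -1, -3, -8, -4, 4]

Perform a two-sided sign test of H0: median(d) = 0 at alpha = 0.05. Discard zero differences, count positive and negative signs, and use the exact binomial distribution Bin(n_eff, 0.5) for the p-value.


Step 1: Discard zero differences. Original n = 9; n_eff = number of nonzero differences = 8.
Nonzero differences (with sign): +2, +1, +2, -1, -3, -8, -4, +4
Step 2: Count signs: positive = 4, negative = 4.
Step 3: Under H0: P(positive) = 0.5, so the number of positives S ~ Bin(8, 0.5).
Step 4: Two-sided exact p-value = sum of Bin(8,0.5) probabilities at or below the observed probability = 1.000000.
Step 5: alpha = 0.05. fail to reject H0.

n_eff = 8, pos = 4, neg = 4, p = 1.000000, fail to reject H0.


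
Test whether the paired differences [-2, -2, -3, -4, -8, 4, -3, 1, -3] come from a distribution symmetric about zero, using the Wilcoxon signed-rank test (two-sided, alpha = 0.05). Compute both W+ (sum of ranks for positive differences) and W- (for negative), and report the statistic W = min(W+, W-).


Step 1: Drop any zero differences (none here) and take |d_i|.
|d| = [2, 2, 3, 4, 8, 4, 3, 1, 3]
Step 2: Midrank |d_i| (ties get averaged ranks).
ranks: |2|->2.5, |2|->2.5, |3|->5, |4|->7.5, |8|->9, |4|->7.5, |3|->5, |1|->1, |3|->5
Step 3: Attach original signs; sum ranks with positive sign and with negative sign.
W+ = 7.5 + 1 = 8.5
W- = 2.5 + 2.5 + 5 + 7.5 + 9 + 5 + 5 = 36.5
(Check: W+ + W- = 45 should equal n(n+1)/2 = 45.)
Step 4: Test statistic W = min(W+, W-) = 8.5.
Step 5: Ties in |d|, so use the tie-corrected normal approximation.
        E[W] = n(n+1)/4 = 9*10/4 = 22.5.
        Tie groups: |d|=2 (t=2), |d|=3 (t=3), |d|=4 (t=2); sum(t^3 - t) = 36.
        Var[W] = n(n+1)(2n+1)/24 - sum(t^3-t)/48 = 1710/24 - 36/48 = 70.5.
        z = (W - E[W]) / sqrt(Var[W]) = (8.5 - 22.5) / 8.3964 = -1.6674.
        Two-sided p = 2*Phi(z) = 0.095440.
Step 6: alpha = 0.05. fail to reject H0.

W+ = 8.5, W- = 36.5, W = min = 8.5, p = 0.095440, fail to reject H0.
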